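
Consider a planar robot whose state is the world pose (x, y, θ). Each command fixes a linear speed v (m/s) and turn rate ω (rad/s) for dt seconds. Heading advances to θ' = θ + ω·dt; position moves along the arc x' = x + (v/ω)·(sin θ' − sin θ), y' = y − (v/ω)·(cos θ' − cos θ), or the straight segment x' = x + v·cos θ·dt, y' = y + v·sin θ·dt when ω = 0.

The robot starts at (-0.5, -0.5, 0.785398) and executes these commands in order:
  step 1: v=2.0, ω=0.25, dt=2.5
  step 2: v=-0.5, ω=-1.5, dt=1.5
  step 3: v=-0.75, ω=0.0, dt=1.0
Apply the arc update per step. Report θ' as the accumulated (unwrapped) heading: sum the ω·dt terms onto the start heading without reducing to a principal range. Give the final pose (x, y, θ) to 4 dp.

(0.6625, 4.2681, -0.8396)

step 1: θ'=1.4104 (R=8.0000) → pose (1.7405, 3.8792, 1.4104)
step 2: θ'=-0.8396 (R=0.3333) → pose (1.1633, 3.7098, -0.8396)
step 3: θ'=-0.8396 (straight) → pose (0.6625, 4.2681, -0.8396)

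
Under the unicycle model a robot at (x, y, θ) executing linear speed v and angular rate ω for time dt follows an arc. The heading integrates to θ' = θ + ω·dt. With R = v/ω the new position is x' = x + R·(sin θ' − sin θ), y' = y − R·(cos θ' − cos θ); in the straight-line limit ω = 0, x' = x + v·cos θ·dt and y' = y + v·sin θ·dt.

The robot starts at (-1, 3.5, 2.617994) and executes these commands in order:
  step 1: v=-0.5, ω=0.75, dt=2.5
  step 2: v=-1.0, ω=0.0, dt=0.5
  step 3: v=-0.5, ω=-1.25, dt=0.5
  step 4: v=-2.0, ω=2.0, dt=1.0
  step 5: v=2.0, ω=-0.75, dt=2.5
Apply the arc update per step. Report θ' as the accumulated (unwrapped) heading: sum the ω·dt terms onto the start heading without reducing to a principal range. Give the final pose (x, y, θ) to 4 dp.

(0.8870, 2.0976, 3.9930)

step 1: θ'=4.4930 (R=-0.6667) → pose (-0.0160, 3.9323, 4.4930)
step 2: θ'=4.4930 (straight) → pose (0.0928, 4.4203, 4.4930)
step 3: θ'=3.8680 (R=0.4000) → pose (0.2176, 4.6322, 3.8680)
step 4: θ'=5.8680 (R=-1.0000) → pose (-0.0432, 6.2949, 5.8680)
step 5: θ'=3.9930 (R=-2.6667) → pose (0.8870, 2.0976, 3.9930)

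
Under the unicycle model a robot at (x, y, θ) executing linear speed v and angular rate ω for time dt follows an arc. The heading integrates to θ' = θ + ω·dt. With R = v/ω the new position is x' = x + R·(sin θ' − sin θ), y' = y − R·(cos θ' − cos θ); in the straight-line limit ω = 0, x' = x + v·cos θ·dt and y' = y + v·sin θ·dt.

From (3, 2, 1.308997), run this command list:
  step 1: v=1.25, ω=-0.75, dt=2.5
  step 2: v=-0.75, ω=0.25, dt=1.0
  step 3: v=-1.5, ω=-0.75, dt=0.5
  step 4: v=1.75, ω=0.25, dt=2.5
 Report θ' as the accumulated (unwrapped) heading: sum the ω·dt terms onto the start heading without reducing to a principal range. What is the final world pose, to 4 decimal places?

(8.1736, 2.0639, -0.0660)

step 1: θ'=-0.5660 (R=-1.6667) → pose (5.5036, 2.9754, -0.5660)
step 2: θ'=-0.3160 (R=-3.0000) → pose (4.8272, 3.2947, -0.3160)
step 3: θ'=-0.6910 (R=2.0000) → pose (4.1741, 3.6544, -0.6910)
step 4: θ'=-0.0660 (R=7.0000) → pose (8.1736, 2.0639, -0.0660)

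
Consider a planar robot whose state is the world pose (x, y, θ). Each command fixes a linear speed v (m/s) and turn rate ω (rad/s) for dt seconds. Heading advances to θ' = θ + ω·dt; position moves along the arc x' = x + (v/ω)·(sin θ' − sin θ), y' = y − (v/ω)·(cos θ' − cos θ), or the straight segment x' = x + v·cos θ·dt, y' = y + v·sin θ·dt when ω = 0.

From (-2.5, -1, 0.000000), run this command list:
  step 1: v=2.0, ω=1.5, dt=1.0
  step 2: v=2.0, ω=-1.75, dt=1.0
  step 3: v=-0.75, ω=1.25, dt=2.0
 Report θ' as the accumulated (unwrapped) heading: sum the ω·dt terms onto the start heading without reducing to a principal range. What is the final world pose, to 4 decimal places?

(-0.3626, 0.3073, 2.2500)

step 1: θ'=1.5000 (R=1.3333) → pose (-1.1700, 0.2390, 1.5000)
step 2: θ'=-0.2500 (R=-1.1429) → pose (0.2527, 1.2655, -0.2500)
step 3: θ'=2.2500 (R=-0.6000) → pose (-0.3626, 0.3073, 2.2500)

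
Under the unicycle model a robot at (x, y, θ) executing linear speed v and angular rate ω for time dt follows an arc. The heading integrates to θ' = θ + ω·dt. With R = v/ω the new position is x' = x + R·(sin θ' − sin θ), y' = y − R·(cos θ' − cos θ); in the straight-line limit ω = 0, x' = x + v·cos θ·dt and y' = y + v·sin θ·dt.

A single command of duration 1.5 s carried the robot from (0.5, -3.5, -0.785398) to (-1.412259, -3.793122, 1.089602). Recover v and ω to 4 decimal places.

v = -1.5000, ω = 1.2500

Δθ = 1.089602 − -0.785398 = 1.875000
ω = Δθ/dt = 1.875000/1.5 = 1.2500
R = Δx/(sin θ' − sin θ) = -1.2000
v = R·ω = -1.2000·1.2500 = -1.5000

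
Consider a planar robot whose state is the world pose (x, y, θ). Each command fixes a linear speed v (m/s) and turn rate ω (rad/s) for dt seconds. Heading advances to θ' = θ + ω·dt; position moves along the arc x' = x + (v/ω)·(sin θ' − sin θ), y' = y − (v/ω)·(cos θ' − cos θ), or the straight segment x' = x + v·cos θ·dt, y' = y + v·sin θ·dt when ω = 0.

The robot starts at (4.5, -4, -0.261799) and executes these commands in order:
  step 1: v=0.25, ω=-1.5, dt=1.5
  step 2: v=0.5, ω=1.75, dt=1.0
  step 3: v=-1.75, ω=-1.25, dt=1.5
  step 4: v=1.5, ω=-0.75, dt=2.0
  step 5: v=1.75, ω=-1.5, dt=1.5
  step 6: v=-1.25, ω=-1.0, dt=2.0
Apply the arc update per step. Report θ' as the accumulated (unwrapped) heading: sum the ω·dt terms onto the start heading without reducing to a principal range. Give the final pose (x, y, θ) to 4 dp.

(2.3223, 1.8407, -8.3868)

step 1: θ'=-2.5118 (R=-0.1667) → pose (4.5550, -4.2957, -2.5118)
step 2: θ'=-0.7618 (R=0.2857) → pose (4.5261, -4.7333, -0.7618)
step 3: θ'=-2.6368 (R=1.4000) → pose (4.8153, -2.4949, -2.6368)
step 4: θ'=-4.1368 (R=-2.0000) → pose (2.1703, -1.8330, -4.1368)
step 5: θ'=-6.3868 (R=-1.1667) → pose (3.2697, -0.0376, -6.3868)
step 6: θ'=-8.3868 (R=1.2500) → pose (2.3223, 1.8407, -8.3868)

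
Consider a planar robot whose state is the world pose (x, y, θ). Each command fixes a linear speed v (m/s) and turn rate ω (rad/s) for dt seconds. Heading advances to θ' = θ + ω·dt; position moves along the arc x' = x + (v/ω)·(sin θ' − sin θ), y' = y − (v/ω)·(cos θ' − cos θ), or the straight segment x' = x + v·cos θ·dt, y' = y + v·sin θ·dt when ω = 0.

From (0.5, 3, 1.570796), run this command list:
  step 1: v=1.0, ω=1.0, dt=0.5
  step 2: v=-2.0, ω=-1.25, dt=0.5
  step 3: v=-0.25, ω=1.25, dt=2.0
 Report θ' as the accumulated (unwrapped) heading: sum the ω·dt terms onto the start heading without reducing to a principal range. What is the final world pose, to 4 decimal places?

(0.9035, 2.3492, 3.9458)

step 1: θ'=2.0708 (R=1.0000) → pose (0.3776, 3.4794, 2.0708)
step 2: θ'=1.4458 (R=1.6000) → pose (0.5610, 2.5129, 1.4458)
step 3: θ'=3.9458 (R=-0.2000) → pose (0.9035, 2.3492, 3.9458)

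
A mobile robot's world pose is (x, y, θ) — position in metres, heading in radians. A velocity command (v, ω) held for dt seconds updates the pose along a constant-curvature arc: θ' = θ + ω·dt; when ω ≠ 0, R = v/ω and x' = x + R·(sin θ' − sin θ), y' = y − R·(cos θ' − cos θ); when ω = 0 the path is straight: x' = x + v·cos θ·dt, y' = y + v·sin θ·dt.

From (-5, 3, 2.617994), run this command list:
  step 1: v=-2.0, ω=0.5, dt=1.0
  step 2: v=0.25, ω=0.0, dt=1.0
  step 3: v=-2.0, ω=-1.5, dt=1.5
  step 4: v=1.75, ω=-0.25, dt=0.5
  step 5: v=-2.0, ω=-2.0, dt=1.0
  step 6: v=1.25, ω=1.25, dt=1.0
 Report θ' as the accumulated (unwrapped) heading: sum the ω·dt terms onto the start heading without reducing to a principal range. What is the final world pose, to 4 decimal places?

step 1: θ'=3.1180 (R=-4.0000) → pose (-3.0944, 2.4652, 3.1180)
step 2: θ'=3.1180 (straight) → pose (-3.3443, 2.4711, 3.1180)
step 3: θ'=0.8680 (R=1.3333) → pose (-2.3584, 0.2763, 0.8680)
step 4: θ'=0.7430 (R=-7.0000) → pose (-1.7526, 0.9070, 0.7430)
step 5: θ'=-1.2570 (R=1.0000) → pose (-3.3803, 1.3347, -1.2570)
step 6: θ'=-0.0070 (R=1.0000) → pose (-2.4361, 0.6434, -0.0070)

(-2.4361, 0.6434, -0.0070)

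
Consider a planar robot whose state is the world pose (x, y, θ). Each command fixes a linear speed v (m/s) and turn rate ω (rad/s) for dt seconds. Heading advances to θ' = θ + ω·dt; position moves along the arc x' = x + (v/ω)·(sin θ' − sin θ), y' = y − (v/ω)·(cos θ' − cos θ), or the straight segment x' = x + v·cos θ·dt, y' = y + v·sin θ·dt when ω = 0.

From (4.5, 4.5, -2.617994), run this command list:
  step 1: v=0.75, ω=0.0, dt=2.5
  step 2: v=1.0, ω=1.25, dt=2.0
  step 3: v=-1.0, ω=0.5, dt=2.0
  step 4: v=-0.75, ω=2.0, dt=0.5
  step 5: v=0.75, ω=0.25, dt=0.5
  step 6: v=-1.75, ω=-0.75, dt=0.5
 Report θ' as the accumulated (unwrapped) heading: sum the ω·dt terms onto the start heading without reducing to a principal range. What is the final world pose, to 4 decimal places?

step 1: θ'=-2.6180 (straight) → pose (2.8762, 3.5625, -2.6180)
step 2: θ'=-0.1180 (R=0.8000) → pose (3.1820, 2.0752, -0.1180)
step 3: θ'=0.8820 (R=-2.0000) → pose (1.4026, 1.3604, 0.8820)
step 4: θ'=1.8820 (R=-0.3750) → pose (1.3351, 1.0072, 1.8820)
step 5: θ'=2.0070 (R=3.0000) → pose (1.1983, 1.3561, 2.0070)
step 6: θ'=1.6320 (R=2.3333) → pose (1.4124, 0.5129, 1.6320)

(1.4124, 0.5129, 1.6320)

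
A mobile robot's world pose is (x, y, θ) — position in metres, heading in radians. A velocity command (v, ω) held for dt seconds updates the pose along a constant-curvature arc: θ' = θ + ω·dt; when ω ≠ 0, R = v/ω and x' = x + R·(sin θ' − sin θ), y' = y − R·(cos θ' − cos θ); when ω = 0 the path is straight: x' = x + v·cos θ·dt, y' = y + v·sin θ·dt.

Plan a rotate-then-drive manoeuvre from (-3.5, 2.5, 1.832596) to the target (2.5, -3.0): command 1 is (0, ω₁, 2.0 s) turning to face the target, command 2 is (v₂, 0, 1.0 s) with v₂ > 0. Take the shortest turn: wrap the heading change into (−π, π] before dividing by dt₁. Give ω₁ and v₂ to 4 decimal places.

ω₁ = -1.2873, v₂ = 8.1394

heading to target = atan2(-3−2.5, 2.5−-3.5) = -0.7419
Δθ = wrap(-0.7419 − 1.8326) = -2.5745; ω₁ = Δθ/dt₁ = -1.2873
distance = √((2.5−-3.5)² + (-3−2.5)²) = 8.1394; v₂ = distance/dt₂ = 8.1394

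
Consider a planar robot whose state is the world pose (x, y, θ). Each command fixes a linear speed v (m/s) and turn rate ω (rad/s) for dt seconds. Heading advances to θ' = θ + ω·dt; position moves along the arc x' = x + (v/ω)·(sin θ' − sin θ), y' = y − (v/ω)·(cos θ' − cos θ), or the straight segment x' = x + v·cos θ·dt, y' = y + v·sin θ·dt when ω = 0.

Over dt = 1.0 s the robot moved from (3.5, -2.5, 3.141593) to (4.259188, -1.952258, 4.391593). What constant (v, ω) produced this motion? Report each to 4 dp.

Δθ = 4.391593 − 3.141593 = 1.250000
ω = Δθ/dt = 1.250000/1.0 = 1.2500
R = Δx/(sin θ' − sin θ) = -0.8000
v = R·ω = -0.8000·1.2500 = -1.0000

v = -1.0000, ω = 1.2500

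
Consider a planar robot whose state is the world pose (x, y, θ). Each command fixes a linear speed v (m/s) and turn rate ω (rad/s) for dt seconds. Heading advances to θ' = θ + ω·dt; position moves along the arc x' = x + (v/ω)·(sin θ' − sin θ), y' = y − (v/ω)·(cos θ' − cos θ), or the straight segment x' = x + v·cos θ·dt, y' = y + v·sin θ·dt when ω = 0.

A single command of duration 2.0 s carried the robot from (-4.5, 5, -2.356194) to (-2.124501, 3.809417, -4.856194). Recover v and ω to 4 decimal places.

Δθ = -4.856194 − -2.356194 = -2.500000
ω = Δθ/dt = -2.500000/2.0 = -1.2500
R = Δx/(sin θ' − sin θ) = 1.4000
v = R·ω = 1.4000·-1.2500 = -1.7500

v = -1.7500, ω = -1.2500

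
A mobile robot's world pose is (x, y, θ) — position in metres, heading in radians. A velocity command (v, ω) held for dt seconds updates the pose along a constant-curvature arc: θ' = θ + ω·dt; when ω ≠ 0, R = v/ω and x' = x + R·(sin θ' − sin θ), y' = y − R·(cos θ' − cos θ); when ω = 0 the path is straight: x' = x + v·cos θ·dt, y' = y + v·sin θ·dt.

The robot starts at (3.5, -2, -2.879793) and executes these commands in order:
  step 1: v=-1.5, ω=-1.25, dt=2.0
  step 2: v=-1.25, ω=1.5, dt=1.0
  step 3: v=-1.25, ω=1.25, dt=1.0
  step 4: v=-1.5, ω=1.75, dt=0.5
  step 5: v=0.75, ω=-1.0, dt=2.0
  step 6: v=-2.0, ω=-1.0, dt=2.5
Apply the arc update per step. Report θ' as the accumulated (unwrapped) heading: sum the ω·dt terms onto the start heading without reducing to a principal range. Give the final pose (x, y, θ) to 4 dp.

(4.1693, -8.6867, -6.2548)

step 1: θ'=-5.3798 (R=1.2000) → pose (4.7531, -3.9018, -5.3798)
step 2: θ'=-3.8798 (R=-0.8333) → pose (4.8468, -5.0340, -3.8798)
step 3: θ'=-2.6298 (R=-1.0000) → pose (6.0095, -5.1662, -2.6298)
step 4: θ'=-1.7548 (R=-0.8571) → pose (6.4324, -4.5757, -1.7548)
step 5: θ'=-3.7548 (R=-0.7500) → pose (5.2635, -5.0519, -3.7548)
step 6: θ'=-6.2548 (R=2.0000) → pose (4.1693, -8.6867, -6.2548)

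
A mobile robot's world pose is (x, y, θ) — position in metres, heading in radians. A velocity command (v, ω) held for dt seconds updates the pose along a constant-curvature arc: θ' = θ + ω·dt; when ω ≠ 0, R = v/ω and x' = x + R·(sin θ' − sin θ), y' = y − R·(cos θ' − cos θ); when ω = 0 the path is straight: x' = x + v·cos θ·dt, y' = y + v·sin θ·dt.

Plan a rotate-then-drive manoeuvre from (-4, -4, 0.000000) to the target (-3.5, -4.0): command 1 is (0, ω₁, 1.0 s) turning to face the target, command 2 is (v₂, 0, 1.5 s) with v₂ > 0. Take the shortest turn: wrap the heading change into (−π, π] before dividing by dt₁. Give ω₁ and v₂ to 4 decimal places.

ω₁ = 0.0000, v₂ = 0.3333

heading to target = atan2(-4−-4, -3.5−-4) = 0.0000
Δθ = wrap(0.0000 − 0.0000) = 0.0000; ω₁ = Δθ/dt₁ = 0.0000
distance = √((-3.5−-4)² + (-4−-4)²) = 0.5000; v₂ = distance/dt₂ = 0.3333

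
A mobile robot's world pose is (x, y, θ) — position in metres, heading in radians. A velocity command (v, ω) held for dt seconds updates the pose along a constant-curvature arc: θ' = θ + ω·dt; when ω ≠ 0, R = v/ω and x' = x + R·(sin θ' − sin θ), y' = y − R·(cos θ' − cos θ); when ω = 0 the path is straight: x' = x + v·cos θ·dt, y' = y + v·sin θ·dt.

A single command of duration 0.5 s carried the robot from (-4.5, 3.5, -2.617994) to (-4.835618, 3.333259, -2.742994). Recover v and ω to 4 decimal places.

v = 0.7500, ω = -0.2500

Δθ = -2.742994 − -2.617994 = -0.125000
ω = Δθ/dt = -0.125000/0.5 = -0.2500
R = Δx/(sin θ' − sin θ) = -3.0000
v = R·ω = -3.0000·-0.2500 = 0.7500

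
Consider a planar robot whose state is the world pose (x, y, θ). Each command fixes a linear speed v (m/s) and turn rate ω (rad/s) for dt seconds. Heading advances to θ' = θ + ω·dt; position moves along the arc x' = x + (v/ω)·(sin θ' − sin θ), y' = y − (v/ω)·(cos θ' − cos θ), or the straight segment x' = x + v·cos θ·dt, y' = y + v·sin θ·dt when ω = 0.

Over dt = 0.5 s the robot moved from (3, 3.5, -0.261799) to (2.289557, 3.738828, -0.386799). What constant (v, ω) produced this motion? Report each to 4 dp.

v = -1.5000, ω = -0.2500

Δθ = -0.386799 − -0.261799 = -0.125000
ω = Δθ/dt = -0.125000/0.5 = -0.2500
R = Δx/(sin θ' − sin θ) = 6.0000
v = R·ω = 6.0000·-0.2500 = -1.5000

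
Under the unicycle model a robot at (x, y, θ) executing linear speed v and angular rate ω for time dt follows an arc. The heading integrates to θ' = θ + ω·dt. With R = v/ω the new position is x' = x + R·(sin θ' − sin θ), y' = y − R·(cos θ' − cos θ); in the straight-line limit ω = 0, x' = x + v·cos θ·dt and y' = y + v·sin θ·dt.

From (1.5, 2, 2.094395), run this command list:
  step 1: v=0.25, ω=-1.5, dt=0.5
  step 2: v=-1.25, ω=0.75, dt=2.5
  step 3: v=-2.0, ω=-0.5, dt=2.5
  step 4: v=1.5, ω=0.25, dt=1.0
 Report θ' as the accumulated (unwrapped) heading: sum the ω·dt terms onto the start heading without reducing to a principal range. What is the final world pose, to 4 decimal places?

step 1: θ'=1.3444 (R=-0.1667) → pose (1.4819, 2.1207, 1.3444)
step 2: θ'=3.2194 (R=-1.6667) → pose (3.2356, 0.0850, 3.2194)
step 3: θ'=1.9694 (R=4.0000) → pose (7.2329, -2.3504, 1.9694)
step 4: θ'=2.2194 (R=6.0000) → pose (6.4849, -1.0547, 2.2194)

(6.4849, -1.0547, 2.2194)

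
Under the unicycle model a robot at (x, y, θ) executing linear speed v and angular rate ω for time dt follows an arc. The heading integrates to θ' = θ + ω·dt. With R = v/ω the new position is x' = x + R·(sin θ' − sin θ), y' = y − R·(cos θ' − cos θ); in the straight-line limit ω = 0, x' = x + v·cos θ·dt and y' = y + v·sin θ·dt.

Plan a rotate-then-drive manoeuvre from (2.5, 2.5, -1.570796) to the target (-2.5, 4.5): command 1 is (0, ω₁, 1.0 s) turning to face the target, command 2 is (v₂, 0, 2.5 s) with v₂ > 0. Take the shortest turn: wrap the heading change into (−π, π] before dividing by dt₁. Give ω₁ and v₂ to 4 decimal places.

heading to target = atan2(4.5−2.5, -2.5−2.5) = 2.7611
Δθ = wrap(2.7611 − -1.5708) = -1.9513; ω₁ = Δθ/dt₁ = -1.9513
distance = √((-2.5−2.5)² + (4.5−2.5)²) = 5.3852; v₂ = distance/dt₂ = 2.1541

ω₁ = -1.9513, v₂ = 2.1541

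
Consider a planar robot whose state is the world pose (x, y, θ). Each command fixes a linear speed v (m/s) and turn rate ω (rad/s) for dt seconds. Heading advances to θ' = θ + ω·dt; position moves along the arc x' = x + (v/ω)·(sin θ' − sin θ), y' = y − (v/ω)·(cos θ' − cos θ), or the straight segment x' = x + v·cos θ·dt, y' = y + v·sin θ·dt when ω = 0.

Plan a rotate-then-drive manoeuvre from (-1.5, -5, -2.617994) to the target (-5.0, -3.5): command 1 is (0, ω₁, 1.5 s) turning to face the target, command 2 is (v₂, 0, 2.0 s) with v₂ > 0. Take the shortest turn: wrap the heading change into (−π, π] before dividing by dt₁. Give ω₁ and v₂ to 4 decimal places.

ω₁ = -0.6190, v₂ = 1.9039

heading to target = atan2(-3.5−-5, -5−-1.5) = 2.7367
Δθ = wrap(2.7367 − -2.6180) = -0.9285; ω₁ = Δθ/dt₁ = -0.6190
distance = √((-5−-1.5)² + (-3.5−-5)²) = 3.8079; v₂ = distance/dt₂ = 1.9039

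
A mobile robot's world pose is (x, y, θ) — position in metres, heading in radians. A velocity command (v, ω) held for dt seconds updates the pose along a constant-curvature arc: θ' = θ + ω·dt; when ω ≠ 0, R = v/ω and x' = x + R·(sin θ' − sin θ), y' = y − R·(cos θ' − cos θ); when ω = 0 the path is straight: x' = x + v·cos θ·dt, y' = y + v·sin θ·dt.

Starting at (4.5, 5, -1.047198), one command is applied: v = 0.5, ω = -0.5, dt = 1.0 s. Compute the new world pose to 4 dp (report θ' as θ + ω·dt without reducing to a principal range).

θ' = -1.0472 + -0.5·1.0 = -1.5472
R = v/ω = 0.5/-0.5 = -1.0000
x' = 4.5 + -1.0000·(sin -1.5472 − sin -1.0472) = 4.6337
y' = 5 − -1.0000·(cos -1.5472 − cos -1.0472) = 4.5236

(4.6337, 4.5236, -1.5472)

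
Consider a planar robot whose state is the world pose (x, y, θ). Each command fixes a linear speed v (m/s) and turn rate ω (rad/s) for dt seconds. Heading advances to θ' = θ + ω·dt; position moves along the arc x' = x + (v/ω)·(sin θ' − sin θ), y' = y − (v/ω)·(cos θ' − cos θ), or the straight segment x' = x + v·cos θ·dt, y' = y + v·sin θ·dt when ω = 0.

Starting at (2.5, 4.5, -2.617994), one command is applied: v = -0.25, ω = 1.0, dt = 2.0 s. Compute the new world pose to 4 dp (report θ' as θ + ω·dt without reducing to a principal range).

θ' = -2.6180 + 1.0·2.0 = -0.6180
R = v/ω = -0.25/1.0 = -0.2500
x' = 2.5 + -0.2500·(sin -0.6180 − sin -2.6180) = 2.5199
y' = 4.5 − -0.2500·(cos -0.6180 − cos -2.6180) = 4.9203

(2.5199, 4.9203, -0.6180)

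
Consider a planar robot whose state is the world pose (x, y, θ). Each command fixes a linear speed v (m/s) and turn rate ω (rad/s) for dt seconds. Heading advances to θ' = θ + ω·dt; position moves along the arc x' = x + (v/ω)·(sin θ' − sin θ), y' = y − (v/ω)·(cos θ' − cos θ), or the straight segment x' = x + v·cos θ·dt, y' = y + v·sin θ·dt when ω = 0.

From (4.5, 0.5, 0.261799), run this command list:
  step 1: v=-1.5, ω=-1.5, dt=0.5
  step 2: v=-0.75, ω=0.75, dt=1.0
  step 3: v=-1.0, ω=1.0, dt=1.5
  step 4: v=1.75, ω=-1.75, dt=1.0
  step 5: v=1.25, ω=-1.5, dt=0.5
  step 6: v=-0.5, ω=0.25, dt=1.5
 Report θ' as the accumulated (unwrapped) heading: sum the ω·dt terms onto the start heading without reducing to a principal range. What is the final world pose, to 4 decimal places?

step 1: θ'=-0.4882 (R=1.0000) → pose (3.7721, 0.5827, -0.4882)
step 2: θ'=0.2618 (R=-1.0000) → pose (3.0443, 0.6655, 0.2618)
step 3: θ'=1.7618 (R=-1.0000) → pose (2.3213, -0.4903, 1.7618)
step 4: θ'=0.0118 (R=-1.0000) → pose (3.2913, 0.6995, 0.0118)
step 5: θ'=-0.7382 (R=-0.8333) → pose (3.8619, 0.4826, -0.7382)
step 6: θ'=-0.3632 (R=-2.0000) → pose (3.2266, 0.8728, -0.3632)

(3.2266, 0.8728, -0.3632)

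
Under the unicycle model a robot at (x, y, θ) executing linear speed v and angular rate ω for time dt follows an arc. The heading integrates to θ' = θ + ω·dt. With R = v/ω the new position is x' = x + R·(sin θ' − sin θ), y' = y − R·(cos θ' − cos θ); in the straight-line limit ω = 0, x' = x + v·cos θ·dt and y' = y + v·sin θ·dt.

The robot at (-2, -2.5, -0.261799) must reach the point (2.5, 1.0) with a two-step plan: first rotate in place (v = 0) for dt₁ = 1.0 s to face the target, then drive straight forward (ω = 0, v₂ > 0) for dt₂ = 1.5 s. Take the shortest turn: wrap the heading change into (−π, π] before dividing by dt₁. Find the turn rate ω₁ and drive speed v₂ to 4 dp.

ω₁ = 0.9228, v₂ = 3.8006

heading to target = atan2(1−-2.5, 2.5−-2) = 0.6610
Δθ = wrap(0.6610 − -0.2618) = 0.9228; ω₁ = Δθ/dt₁ = 0.9228
distance = √((2.5−-2)² + (1−-2.5)²) = 5.7009; v₂ = distance/dt₂ = 3.8006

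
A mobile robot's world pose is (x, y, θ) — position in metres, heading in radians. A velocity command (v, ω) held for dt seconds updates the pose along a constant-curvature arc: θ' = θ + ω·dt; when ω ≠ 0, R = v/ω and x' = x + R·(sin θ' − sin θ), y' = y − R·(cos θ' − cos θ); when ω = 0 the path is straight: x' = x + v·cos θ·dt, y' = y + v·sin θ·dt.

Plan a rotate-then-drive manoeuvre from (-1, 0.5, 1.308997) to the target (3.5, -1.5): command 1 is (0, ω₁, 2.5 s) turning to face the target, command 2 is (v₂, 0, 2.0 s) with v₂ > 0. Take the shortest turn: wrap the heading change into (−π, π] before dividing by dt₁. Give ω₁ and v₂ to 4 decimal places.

ω₁ = -0.6909, v₂ = 2.4622

heading to target = atan2(-1.5−0.5, 3.5−-1) = -0.4182
Δθ = wrap(-0.4182 − 1.3090) = -1.7272; ω₁ = Δθ/dt₁ = -0.6909
distance = √((3.5−-1)² + (-1.5−0.5)²) = 4.9244; v₂ = distance/dt₂ = 2.4622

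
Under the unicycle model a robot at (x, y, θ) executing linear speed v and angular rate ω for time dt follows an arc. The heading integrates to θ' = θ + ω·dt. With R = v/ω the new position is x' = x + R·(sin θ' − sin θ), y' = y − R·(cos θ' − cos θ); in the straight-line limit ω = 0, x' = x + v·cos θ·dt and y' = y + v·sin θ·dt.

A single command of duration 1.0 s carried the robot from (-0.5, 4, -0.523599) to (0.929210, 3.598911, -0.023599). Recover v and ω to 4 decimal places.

Δθ = -0.023599 − -0.523599 = 0.500000
ω = Δθ/dt = 0.500000/1.0 = 0.5000
R = Δx/(sin θ' − sin θ) = 3.0000
v = R·ω = 3.0000·0.5000 = 1.5000

v = 1.5000, ω = 0.5000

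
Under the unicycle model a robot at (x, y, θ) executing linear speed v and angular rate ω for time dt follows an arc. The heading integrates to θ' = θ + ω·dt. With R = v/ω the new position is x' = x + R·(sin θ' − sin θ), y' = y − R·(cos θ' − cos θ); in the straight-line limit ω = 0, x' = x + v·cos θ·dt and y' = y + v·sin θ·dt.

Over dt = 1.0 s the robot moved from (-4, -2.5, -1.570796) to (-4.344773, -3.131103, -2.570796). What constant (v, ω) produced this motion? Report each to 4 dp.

Δθ = -2.570796 − -1.570796 = -1.000000
ω = Δθ/dt = -1.000000/1.0 = -1.0000
R = −Δy/(cos θ' − cos θ) = -0.7500
v = R·ω = -0.7500·-1.0000 = 0.7500

v = 0.7500, ω = -1.0000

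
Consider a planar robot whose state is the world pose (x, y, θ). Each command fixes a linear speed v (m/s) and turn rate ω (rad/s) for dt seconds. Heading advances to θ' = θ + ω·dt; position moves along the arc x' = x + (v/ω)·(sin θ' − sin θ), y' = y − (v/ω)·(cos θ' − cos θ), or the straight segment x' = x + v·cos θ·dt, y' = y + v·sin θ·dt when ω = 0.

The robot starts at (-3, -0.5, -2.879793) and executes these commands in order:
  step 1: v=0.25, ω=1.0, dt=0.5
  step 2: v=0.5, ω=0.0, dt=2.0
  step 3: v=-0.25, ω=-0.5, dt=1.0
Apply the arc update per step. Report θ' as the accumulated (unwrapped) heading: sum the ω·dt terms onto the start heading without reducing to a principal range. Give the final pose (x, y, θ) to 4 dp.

step 1: θ'=-2.3798 (R=0.2500) → pose (-3.1079, -0.5606, -2.3798)
step 2: θ'=-2.3798 (straight) → pose (-3.8314, -1.2508, -2.3798)
step 3: θ'=-2.8798 (R=0.5000) → pose (-3.6157, -1.1296, -2.8798)

(-3.6157, -1.1296, -2.8798)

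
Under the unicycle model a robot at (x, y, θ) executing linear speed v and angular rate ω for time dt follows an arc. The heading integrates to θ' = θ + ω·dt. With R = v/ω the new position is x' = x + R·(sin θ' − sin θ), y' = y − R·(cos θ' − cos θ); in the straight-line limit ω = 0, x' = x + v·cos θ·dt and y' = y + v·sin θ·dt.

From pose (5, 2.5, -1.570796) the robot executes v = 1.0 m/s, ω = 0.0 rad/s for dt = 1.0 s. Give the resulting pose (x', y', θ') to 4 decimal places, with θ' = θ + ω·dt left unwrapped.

(5.0000, 1.5000, -1.5708)

θ' = -1.5708 + 0.0·1.0 = -1.5708
ω = 0 → straight: x' = 5 + 1.0·cos(-1.5708)·1.0 = 5.0000
y' = 2.5 + 1.0·sin(-1.5708)·1.0 = 1.5000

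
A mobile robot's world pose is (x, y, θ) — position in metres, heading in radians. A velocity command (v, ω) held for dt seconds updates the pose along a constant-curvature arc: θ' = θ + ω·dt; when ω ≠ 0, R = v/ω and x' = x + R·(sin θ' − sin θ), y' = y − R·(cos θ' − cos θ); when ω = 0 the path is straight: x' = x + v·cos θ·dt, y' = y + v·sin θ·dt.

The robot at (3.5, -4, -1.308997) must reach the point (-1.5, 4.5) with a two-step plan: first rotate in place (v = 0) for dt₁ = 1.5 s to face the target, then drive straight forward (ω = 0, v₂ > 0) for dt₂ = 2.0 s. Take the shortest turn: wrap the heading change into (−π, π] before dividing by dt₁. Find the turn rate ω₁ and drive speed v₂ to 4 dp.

heading to target = atan2(4.5−-4, -1.5−3.5) = 2.1025
Δθ = wrap(2.1025 − -1.3090) = -2.8717; ω₁ = Δθ/dt₁ = -1.9144
distance = √((-1.5−3.5)² + (4.5−-4)²) = 9.8615; v₂ = distance/dt₂ = 4.9308

ω₁ = -1.9144, v₂ = 4.9308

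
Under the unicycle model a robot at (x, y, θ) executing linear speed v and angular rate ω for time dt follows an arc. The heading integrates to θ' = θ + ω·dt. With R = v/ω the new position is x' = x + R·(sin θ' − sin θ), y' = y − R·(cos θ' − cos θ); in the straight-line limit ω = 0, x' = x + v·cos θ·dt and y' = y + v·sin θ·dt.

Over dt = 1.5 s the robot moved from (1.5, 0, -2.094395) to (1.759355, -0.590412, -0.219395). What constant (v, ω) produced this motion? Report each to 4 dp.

v = 0.5000, ω = 1.2500

Δθ = -0.219395 − -2.094395 = 1.875000
ω = Δθ/dt = 1.875000/1.5 = 1.2500
R = −Δy/(cos θ' − cos θ) = 0.4000
v = R·ω = 0.4000·1.2500 = 0.5000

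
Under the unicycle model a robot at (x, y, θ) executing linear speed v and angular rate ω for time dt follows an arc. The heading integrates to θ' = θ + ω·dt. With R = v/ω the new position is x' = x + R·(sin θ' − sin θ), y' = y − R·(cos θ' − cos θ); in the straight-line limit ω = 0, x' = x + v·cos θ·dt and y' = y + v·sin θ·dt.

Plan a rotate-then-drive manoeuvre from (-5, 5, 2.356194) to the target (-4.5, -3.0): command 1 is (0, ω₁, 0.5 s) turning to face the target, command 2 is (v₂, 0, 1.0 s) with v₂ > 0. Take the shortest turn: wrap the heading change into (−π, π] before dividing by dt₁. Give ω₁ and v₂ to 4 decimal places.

heading to target = atan2(-3−5, -4.5−-5) = -1.5084
Δθ = wrap(-1.5084 − 2.3562) = 2.4186; ω₁ = Δθ/dt₁ = 4.8372
distance = √((-4.5−-5)² + (-3−5)²) = 8.0156; v₂ = distance/dt₂ = 8.0156

ω₁ = 4.8372, v₂ = 8.0156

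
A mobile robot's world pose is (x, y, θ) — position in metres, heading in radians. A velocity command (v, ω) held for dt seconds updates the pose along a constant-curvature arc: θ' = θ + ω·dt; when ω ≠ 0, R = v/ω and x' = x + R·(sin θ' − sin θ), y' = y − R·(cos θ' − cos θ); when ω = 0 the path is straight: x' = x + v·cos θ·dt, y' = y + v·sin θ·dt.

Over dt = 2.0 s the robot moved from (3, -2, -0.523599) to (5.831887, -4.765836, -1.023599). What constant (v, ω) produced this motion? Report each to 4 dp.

Δθ = -1.023599 − -0.523599 = -0.500000
ω = Δθ/dt = -0.500000/2.0 = -0.2500
R = Δx/(sin θ' − sin θ) = -8.0000
v = R·ω = -8.0000·-0.2500 = 2.0000

v = 2.0000, ω = -0.2500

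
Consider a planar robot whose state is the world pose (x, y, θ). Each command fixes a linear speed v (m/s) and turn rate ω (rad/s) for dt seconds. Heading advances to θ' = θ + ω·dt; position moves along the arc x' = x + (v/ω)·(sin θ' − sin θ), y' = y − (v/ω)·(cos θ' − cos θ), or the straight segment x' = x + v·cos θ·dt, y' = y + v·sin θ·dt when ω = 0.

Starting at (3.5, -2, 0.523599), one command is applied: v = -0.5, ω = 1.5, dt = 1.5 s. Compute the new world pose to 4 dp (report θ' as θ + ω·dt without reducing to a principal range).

θ' = 0.5236 + 1.5·1.5 = 2.7736
R = v/ω = -0.5/1.5 = -0.3333
x' = 3.5 + -0.3333·(sin 2.7736 − sin 0.5236) = 3.5468
y' = -2 − -0.3333·(cos 2.7736 − cos 0.5236) = -2.5997

(3.5468, -2.5997, 2.7736)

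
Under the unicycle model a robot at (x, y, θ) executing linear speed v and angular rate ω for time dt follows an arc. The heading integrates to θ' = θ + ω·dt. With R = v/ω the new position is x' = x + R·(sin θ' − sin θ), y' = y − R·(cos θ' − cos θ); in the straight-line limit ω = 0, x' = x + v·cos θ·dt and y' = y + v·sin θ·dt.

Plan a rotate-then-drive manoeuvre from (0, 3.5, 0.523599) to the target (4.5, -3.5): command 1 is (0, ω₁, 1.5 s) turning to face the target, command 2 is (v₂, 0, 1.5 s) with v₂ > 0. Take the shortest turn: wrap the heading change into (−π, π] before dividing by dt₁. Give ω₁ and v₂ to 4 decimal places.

ω₁ = -1.0154, v₂ = 5.5478

heading to target = atan2(-3.5−3.5, 4.5−0) = -0.9995
Δθ = wrap(-0.9995 − 0.5236) = -1.5231; ω₁ = Δθ/dt₁ = -1.0154
distance = √((4.5−0)² + (-3.5−3.5)²) = 8.3217; v₂ = distance/dt₂ = 5.5478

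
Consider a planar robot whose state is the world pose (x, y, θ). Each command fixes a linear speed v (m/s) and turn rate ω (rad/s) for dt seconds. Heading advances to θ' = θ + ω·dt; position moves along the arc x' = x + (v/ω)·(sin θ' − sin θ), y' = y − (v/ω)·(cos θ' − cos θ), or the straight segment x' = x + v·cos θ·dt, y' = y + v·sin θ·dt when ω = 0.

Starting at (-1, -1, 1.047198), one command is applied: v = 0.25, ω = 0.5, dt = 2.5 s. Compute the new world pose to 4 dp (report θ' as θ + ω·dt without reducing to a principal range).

θ' = 1.0472 + 0.5·2.5 = 2.2972
R = v/ω = 0.25/0.5 = 0.5000
x' = -1 + 0.5000·(sin 2.2972 − sin 1.0472) = -1.0592
y' = -1 − 0.5000·(cos 2.2972 − cos 1.0472) = -0.4179

(-1.0592, -0.4179, 2.2972)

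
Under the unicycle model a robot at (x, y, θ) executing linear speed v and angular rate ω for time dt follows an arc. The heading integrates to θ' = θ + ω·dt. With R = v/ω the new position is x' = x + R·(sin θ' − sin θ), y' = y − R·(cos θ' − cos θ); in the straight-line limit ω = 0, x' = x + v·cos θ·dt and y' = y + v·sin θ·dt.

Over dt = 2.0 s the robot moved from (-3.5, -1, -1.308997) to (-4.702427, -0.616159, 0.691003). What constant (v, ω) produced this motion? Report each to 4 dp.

Δθ = 0.691003 − -1.308997 = 2.000000
ω = Δθ/dt = 2.000000/2.0 = 1.0000
R = Δx/(sin θ' − sin θ) = -0.7500
v = R·ω = -0.7500·1.0000 = -0.7500

v = -0.7500, ω = 1.0000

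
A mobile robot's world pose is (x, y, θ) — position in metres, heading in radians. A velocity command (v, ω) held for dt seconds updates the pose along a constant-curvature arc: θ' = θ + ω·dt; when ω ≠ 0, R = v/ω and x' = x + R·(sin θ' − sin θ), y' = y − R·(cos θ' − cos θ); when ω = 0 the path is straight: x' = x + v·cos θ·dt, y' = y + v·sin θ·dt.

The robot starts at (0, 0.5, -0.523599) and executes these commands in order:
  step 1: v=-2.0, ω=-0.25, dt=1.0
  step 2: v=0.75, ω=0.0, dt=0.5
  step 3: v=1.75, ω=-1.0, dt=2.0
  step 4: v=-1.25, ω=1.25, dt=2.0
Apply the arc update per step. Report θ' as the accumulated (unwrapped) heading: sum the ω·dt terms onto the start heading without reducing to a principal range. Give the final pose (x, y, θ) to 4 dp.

step 1: θ'=-0.7736 (R=8.0000) → pose (-1.5897, 1.7050, -0.7736)
step 2: θ'=-0.7736 (straight) → pose (-1.3214, 1.4430, -0.7736)
step 3: θ'=-2.7736 (R=-1.7500) → pose (-1.9146, -1.4418, -2.7736)
step 4: θ'=-0.2736 (R=-1.0000) → pose (-2.0042, 0.4540, -0.2736)

(-2.0042, 0.4540, -0.2736)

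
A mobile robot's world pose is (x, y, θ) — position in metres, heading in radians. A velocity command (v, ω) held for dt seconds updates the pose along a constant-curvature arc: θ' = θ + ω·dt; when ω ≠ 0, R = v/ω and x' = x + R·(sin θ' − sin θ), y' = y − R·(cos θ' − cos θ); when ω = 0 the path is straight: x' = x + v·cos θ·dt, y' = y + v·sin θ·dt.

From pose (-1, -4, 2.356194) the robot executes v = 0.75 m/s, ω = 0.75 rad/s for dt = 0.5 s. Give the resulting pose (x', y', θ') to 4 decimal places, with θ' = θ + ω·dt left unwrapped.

θ' = 2.3562 + 0.75·0.5 = 2.7312
R = v/ω = 0.75/0.75 = 1.0000
x' = -1 + 1.0000·(sin 2.7312 − sin 2.3562) = -1.3081
y' = -4 − 1.0000·(cos 2.7312 − cos 2.3562) = -3.7901

(-1.3081, -3.7901, 2.7312)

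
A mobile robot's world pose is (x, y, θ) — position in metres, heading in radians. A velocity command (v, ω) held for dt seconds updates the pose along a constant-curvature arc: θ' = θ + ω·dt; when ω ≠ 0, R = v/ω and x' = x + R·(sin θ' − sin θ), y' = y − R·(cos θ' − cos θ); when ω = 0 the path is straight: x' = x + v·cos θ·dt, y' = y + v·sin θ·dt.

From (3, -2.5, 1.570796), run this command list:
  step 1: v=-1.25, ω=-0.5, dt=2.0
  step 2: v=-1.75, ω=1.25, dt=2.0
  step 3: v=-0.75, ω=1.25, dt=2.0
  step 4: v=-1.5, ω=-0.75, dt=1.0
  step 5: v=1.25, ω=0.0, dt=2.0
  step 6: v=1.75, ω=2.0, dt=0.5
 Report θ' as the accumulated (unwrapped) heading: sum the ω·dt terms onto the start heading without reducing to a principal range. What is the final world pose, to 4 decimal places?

step 1: θ'=0.5708 (R=2.5000) → pose (1.8508, -4.6037, 0.5708)
step 2: θ'=3.0708 (R=-1.4000) → pose (2.5081, -7.1782, 3.0708)
step 3: θ'=5.5708 (R=-0.6000) → pose (2.9428, -6.1257, 5.5708)
step 4: θ'=4.8208 (R=2.0000) → pose (2.2618, -4.8284, 4.8208)
step 5: θ'=4.8208 (straight) → pose (2.5323, -7.3138, 4.8208)
step 6: θ'=5.8208 (R=0.8750) → pose (3.0118, -8.0022, 5.8208)

(3.0118, -8.0022, 5.8208)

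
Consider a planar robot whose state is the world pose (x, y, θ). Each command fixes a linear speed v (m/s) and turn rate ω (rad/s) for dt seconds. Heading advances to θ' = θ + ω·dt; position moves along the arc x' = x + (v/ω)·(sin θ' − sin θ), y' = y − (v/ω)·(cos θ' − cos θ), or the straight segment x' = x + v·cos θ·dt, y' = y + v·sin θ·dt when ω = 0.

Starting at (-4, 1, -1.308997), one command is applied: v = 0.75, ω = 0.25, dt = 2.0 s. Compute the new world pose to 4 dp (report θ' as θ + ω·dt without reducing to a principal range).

(-3.2730, -0.2942, -0.8090)

θ' = -1.3090 + 0.25·2.0 = -0.8090
R = v/ω = 0.75/0.25 = 3.0000
x' = -4 + 3.0000·(sin -0.8090 − sin -1.3090) = -3.2730
y' = 1 − 3.0000·(cos -0.8090 − cos -1.3090) = -0.2942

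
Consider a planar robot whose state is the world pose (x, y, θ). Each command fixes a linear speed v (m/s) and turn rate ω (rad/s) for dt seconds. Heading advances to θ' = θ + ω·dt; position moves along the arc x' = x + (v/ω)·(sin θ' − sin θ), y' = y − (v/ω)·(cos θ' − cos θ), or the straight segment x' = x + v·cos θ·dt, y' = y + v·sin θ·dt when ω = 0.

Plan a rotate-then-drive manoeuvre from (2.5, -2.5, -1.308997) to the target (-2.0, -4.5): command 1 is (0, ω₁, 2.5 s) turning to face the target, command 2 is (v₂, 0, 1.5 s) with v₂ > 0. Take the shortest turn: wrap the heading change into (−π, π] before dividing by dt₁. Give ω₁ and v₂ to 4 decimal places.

heading to target = atan2(-4.5−-2.5, -2−2.5) = -2.7234
Δθ = wrap(-2.7234 − -1.3090) = -1.4144; ω₁ = Δθ/dt₁ = -0.5657
distance = √((-2−2.5)² + (-4.5−-2.5)²) = 4.9244; v₂ = distance/dt₂ = 3.2830

ω₁ = -0.5657, v₂ = 3.2830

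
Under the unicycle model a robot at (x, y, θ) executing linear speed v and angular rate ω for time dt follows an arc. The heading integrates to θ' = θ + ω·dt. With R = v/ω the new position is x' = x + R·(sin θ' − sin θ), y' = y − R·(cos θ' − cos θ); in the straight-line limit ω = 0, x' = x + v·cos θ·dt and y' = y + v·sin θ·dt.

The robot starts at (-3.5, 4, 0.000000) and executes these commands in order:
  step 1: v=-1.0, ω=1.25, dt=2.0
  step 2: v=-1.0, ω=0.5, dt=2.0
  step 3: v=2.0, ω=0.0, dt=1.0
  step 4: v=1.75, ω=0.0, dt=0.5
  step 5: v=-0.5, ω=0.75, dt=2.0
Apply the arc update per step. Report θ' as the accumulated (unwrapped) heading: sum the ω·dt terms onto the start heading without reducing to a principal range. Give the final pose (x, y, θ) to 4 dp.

step 1: θ'=2.5000 (R=-0.8000) → pose (-3.9788, 2.5591, 2.5000)
step 2: θ'=3.5000 (R=-2.0000) → pose (-2.0803, 2.2885, 3.5000)
step 3: θ'=3.5000 (straight) → pose (-3.9532, 1.5869, 3.5000)
step 4: θ'=3.5000 (straight) → pose (-4.7726, 1.2800, 3.5000)
step 5: θ'=5.0000 (R=-0.6667) → pose (-4.3672, 2.0934, 5.0000)

(-4.3672, 2.0934, 5.0000)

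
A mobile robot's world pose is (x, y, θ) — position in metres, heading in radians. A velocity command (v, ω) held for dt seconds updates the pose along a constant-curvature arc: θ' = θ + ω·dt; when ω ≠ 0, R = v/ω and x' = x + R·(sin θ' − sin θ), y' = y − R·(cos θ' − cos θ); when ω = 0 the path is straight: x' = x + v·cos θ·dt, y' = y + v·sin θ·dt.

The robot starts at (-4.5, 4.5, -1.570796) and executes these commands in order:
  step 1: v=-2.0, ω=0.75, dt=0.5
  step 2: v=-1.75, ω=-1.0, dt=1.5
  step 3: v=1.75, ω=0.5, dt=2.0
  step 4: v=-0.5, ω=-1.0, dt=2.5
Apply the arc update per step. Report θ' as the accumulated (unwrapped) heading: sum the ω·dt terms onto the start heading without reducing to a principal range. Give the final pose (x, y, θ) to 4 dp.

(-4.8442, 5.1597, -4.1958)

step 1: θ'=-1.1958 (R=-2.6667) → pose (-4.6853, 5.4767, -1.1958)
step 2: θ'=-2.6958 (R=1.7500) → pose (-3.8115, 7.6967, -2.6958)
step 3: θ'=-1.6958 (R=3.5000) → pose (-5.7751, 4.9751, -1.6958)
step 4: θ'=-4.1958 (R=0.5000) → pose (-4.8442, 5.1597, -4.1958)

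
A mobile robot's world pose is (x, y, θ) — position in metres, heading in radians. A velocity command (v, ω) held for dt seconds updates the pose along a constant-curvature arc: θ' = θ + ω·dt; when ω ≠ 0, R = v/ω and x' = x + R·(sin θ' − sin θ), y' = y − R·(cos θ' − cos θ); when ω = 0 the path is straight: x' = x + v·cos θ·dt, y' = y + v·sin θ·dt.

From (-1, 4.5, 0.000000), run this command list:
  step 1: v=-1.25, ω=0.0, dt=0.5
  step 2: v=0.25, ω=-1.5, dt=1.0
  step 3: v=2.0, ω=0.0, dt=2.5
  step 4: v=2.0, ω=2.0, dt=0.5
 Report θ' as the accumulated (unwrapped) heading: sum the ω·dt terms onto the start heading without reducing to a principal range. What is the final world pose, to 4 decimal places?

(-0.5870, -1.4492, -0.5000)

step 1: θ'=0.0000 (straight) → pose (-1.6250, 4.5000, 0.0000)
step 2: θ'=-1.5000 (R=-0.1667) → pose (-1.4588, 4.3451, -1.5000)
step 3: θ'=-1.5000 (straight) → pose (-1.1051, -0.6424, -1.5000)
step 4: θ'=-0.5000 (R=1.0000) → pose (-0.5870, -1.4492, -0.5000)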